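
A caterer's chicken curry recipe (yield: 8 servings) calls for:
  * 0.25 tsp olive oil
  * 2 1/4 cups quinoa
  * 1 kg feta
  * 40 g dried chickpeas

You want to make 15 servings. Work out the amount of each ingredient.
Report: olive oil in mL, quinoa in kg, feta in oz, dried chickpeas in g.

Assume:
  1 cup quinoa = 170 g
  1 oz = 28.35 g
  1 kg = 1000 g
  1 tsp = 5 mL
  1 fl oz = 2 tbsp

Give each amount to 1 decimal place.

Scaling factor: 15/8 = 1.875.
olive oil: 0.25 tsp × 15/8 × 5 mL/tsp ≈ 2.3 mL
quinoa: 2.25 cup × 15/8 × 170 g/cup ÷ 1000 g/kg ≈ 0.7 kg
feta: 1 kg × 15/8 × 1000 g/kg ÷ 28.35 g/oz ≈ 66.1 oz
dried chickpeas: 40 g × 15/8 = 75.0 g

olive oil: 2.3 mL; quinoa: 0.7 kg; feta: 66.1 oz; dried chickpeas: 75.0 g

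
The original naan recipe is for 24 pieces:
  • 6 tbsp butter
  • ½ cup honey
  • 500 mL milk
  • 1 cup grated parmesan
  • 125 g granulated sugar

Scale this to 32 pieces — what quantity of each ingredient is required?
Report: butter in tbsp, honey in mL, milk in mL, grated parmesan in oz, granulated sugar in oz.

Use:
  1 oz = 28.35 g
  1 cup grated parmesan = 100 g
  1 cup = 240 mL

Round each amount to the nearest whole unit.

Scaling factor: 32/24 = 4/3.
butter: 6 tbsp × 4/3 = 8 tbsp
honey: 0.5 cup × 4/3 × 240 mL/cup = 160 mL
milk: 500 mL × 4/3 ≈ 667 mL
grated parmesan: 1 cup × 4/3 × 100 g/cup ÷ 28.35 g/oz ≈ 5 oz
granulated sugar: 125 g × 4/3 ÷ 28.35 g/oz ≈ 6 oz

butter: 8 tbsp; honey: 160 mL; milk: 667 mL; grated parmesan: 5 oz; granulated sugar: 6 oz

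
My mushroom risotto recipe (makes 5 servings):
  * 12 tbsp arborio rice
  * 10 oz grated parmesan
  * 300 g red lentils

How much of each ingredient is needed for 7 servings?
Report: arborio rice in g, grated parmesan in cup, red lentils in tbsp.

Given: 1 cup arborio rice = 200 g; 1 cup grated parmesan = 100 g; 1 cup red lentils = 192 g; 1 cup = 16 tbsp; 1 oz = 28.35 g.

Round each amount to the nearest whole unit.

arborio rice: 210 g; grated parmesan: 4 cup; red lentils: 35 tbsp

Scaling factor: 7/5 = 1.4.
arborio rice: 12 tbsp × 7/5 ÷ 16 tbsp/cup × 200 g/cup = 210 g
grated parmesan: 10 oz × 7/5 × 28.35 g/oz ÷ 100 g/cup ≈ 4 cup
red lentils: 300 g × 7/5 ÷ 192 g/cup × 16 tbsp/cup = 35 tbsp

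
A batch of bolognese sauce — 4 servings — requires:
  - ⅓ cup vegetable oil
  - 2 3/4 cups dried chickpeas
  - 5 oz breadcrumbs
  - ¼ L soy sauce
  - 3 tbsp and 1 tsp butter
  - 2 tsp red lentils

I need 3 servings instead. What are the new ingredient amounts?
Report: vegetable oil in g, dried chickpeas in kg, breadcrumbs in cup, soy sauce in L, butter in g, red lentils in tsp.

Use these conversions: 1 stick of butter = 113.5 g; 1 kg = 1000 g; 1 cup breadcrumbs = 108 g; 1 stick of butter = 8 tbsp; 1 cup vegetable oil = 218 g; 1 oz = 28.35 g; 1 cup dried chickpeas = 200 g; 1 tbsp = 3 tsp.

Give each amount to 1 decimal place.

Scaling factor: 3/4 = 0.75.
vegetable oil: 1/3 cup × 3/4 × 218 g/cup = 54.5 g
dried chickpeas: 2.75 cup × 3/4 × 200 g/cup ÷ 1000 g/kg ≈ 0.4 kg
breadcrumbs: 5 oz × 3/4 × 28.35 g/oz ÷ 108 g/cup ≈ 1.0 cup
soy sauce: 0.25 L × 3/4 ≈ 0.2 L
butter: (3 tbsp + 1 tsp = 10/3 tbsp) × 3/4 ÷ 8 tbsp/stick × 113.5 g/stick ≈ 35.5 g
red lentils: 2 tsp × 3/4 = 1.5 tsp

vegetable oil: 54.5 g; dried chickpeas: 0.4 kg; breadcrumbs: 1.0 cup; soy sauce: 0.2 L; butter: 35.5 g; red lentils: 1.5 tsp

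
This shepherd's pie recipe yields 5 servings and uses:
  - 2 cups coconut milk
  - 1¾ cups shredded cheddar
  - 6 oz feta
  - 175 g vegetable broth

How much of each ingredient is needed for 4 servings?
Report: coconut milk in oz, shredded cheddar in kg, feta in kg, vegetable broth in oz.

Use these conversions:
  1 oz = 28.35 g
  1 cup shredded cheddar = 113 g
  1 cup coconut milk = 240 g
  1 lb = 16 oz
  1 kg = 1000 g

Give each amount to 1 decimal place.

coconut milk: 13.5 oz; shredded cheddar: 0.2 kg; feta: 0.1 kg; vegetable broth: 4.9 oz

Scaling factor: 4/5 = 0.8.
coconut milk: 2 cup × 4/5 × 240 g/cup ÷ 28.35 g/oz ≈ 13.5 oz
shredded cheddar: 1.75 cup × 4/5 × 113 g/cup ÷ 1000 g/kg ≈ 0.2 kg
feta: 6 oz × 4/5 × 28.35 g/oz ÷ 1000 g/kg ≈ 0.1 kg
vegetable broth: 175 g × 4/5 ÷ 28.35 g/oz ≈ 4.9 oz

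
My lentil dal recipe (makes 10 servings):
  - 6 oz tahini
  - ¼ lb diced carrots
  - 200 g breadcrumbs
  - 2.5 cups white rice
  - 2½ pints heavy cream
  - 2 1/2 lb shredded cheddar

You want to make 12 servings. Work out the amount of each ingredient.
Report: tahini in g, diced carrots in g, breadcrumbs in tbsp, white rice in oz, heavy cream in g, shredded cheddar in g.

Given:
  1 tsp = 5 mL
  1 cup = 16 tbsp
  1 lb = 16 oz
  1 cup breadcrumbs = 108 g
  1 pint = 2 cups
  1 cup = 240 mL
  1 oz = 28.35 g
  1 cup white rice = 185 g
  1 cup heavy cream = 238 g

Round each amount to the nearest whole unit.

tahini: 204 g; diced carrots: 136 g; breadcrumbs: 36 tbsp; white rice: 20 oz; heavy cream: 1428 g; shredded cheddar: 1361 g

Scaling factor: 12/10 = 6/5 = 1.2.
tahini: 6 oz × 6/5 × 28.35 g/oz ≈ 204 g
diced carrots: 0.25 lb × 6/5 × 16 oz/lb × 28.35 g/oz ≈ 136 g
breadcrumbs: 200 g × 6/5 ÷ 108 g/cup × 16 tbsp/cup ≈ 36 tbsp
white rice: 2.5 cup × 6/5 × 185 g/cup ÷ 28.35 g/oz ≈ 20 oz
heavy cream: 2.5 pint × 6/5 × 2 cup/pint × 238 g/cup = 1428 g
shredded cheddar: 2.5 lb × 6/5 × 16 oz/lb × 28.35 g/oz ≈ 1361 g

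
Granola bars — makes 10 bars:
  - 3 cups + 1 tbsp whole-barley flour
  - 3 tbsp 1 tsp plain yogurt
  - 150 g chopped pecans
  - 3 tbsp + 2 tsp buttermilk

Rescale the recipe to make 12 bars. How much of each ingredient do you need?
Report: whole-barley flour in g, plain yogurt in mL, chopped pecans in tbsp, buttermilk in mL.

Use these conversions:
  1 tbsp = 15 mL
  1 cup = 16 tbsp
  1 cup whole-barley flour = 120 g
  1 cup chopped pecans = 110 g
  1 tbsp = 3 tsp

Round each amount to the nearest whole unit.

Scaling factor: 12/10 = 6/5 = 1.2.
whole-barley flour: (3 cup + 1 tbsp = 3.0625 cup) × 6/5 × 120 g/cup = 441 g
plain yogurt: (3 tbsp + 1 tsp = 10/3 tbsp) × 6/5 × 15 mL/tbsp = 60 mL
chopped pecans: 150 g × 6/5 ÷ 110 g/cup × 16 tbsp/cup ≈ 26 tbsp
buttermilk: (3 tbsp + 2 tsp = 11/3 tbsp) × 6/5 × 15 mL/tbsp = 66 mL

whole-barley flour: 441 g; plain yogurt: 60 mL; chopped pecans: 26 tbsp; buttermilk: 66 mL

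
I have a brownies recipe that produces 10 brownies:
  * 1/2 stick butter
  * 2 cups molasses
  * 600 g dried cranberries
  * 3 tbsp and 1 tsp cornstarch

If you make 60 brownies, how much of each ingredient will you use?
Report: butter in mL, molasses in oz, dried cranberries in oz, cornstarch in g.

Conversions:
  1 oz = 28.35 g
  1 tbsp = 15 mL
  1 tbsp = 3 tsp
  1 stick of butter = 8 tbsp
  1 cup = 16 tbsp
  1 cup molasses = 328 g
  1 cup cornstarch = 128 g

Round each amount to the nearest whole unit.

butter: 360 mL; molasses: 139 oz; dried cranberries: 127 oz; cornstarch: 160 g

Scaling factor: 60/10 = 6.
butter: 0.5 stick × 6 × 8 tbsp/stick × 15 mL/tbsp = 360 mL
molasses: 2 cup × 6 × 328 g/cup ÷ 28.35 g/oz ≈ 139 oz
dried cranberries: 600 g × 6 ÷ 28.35 g/oz ≈ 127 oz
cornstarch: (3 tbsp + 1 tsp = 10/3 tbsp) × 6 ÷ 16 tbsp/cup × 128 g/cup = 160 g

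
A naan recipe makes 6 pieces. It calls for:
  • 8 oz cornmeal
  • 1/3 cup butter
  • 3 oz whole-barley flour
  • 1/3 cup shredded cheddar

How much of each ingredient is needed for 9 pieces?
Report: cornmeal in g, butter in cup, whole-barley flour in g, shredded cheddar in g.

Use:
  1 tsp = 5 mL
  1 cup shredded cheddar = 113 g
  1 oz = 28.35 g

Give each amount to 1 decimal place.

cornmeal: 340.2 g; butter: 0.5 cup; whole-barley flour: 127.6 g; shredded cheddar: 56.5 g

Scaling factor: 9/6 = 3/2 = 1.5.
cornmeal: 8 oz × 3/2 × 28.35 g/oz = 340.2 g
butter: 1/3 cup × 3/2 = 0.5 cup
whole-barley flour: 3 oz × 3/2 × 28.35 g/oz ≈ 127.6 g
shredded cheddar: 1/3 cup × 3/2 × 113 g/cup = 56.5 g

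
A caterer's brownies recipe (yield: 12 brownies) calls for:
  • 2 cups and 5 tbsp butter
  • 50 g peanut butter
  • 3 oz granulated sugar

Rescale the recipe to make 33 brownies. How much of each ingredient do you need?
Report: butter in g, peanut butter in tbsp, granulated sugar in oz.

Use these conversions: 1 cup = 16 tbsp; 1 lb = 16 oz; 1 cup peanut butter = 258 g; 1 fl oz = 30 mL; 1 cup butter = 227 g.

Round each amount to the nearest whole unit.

Scaling factor: 33/12 = 11/4 = 2.75.
butter: (2 cup + 5 tbsp = 2.3125 cup) × 11/4 × 227 g/cup ≈ 1444 g
peanut butter: 50 g × 11/4 ÷ 258 g/cup × 16 tbsp/cup ≈ 9 tbsp
granulated sugar: 3 oz × 11/4 ≈ 8 oz

butter: 1444 g; peanut butter: 9 tbsp; granulated sugar: 8 oz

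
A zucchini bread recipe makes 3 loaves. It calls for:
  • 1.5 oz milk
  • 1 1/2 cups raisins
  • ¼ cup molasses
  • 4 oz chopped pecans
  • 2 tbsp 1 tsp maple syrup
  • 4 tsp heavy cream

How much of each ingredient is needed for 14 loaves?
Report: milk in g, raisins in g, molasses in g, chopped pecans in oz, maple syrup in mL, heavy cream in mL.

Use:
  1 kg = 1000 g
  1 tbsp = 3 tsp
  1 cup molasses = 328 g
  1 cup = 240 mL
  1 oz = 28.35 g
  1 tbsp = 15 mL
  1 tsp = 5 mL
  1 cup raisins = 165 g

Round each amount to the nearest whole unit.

milk: 198 g; raisins: 1155 g; molasses: 383 g; chopped pecans: 19 oz; maple syrup: 163 mL; heavy cream: 93 mL

Scaling factor: 14/3.
milk: 1.5 oz × 14/3 × 28.35 g/oz ≈ 198 g
raisins: 1.5 cup × 14/3 × 165 g/cup = 1155 g
molasses: 0.25 cup × 14/3 × 328 g/cup ≈ 383 g
chopped pecans: 4 oz × 14/3 ≈ 19 oz
maple syrup: (2 tbsp + 1 tsp = 7/3 tbsp) × 14/3 × 15 mL/tbsp ≈ 163 mL
heavy cream: 4 tsp × 14/3 × 5 mL/tsp ≈ 93 mL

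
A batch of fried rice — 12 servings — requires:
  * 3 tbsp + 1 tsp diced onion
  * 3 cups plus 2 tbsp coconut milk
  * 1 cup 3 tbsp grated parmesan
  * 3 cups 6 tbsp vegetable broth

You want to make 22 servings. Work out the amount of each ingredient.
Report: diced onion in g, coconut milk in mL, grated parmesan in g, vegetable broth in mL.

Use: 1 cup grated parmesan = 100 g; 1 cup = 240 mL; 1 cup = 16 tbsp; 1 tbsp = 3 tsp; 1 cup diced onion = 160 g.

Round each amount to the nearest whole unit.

diced onion: 61 g; coconut milk: 1375 mL; grated parmesan: 218 g; vegetable broth: 1485 mL

Scaling factor: 22/12 = 11/6.
diced onion: (3 tbsp + 1 tsp = 10/3 tbsp) × 11/6 ÷ 16 tbsp/cup × 160 g/cup ≈ 61 g
coconut milk: (3 cup + 2 tbsp = 3.125 cup) × 11/6 × 240 mL/cup = 1375 mL
grated parmesan: (1 cup + 3 tbsp = 1.1875 cup) × 11/6 × 100 g/cup ≈ 218 g
vegetable broth: (3 cup + 6 tbsp = 3.375 cup) × 11/6 × 240 mL/cup = 1485 mL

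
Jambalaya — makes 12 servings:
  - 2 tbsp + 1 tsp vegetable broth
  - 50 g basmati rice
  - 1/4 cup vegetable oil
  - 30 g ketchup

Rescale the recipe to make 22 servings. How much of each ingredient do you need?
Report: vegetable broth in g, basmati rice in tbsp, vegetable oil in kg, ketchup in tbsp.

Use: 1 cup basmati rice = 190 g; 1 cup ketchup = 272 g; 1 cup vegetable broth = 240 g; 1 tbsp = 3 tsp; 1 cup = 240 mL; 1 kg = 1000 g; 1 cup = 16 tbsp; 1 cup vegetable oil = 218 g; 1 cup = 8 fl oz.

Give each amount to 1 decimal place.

vegetable broth: 64.2 g; basmati rice: 7.7 tbsp; vegetable oil: 0.1 kg; ketchup: 3.2 tbsp

Scaling factor: 22/12 = 11/6.
vegetable broth: (2 tbsp + 1 tsp = 7/3 tbsp) × 11/6 ÷ 16 tbsp/cup × 240 g/cup ≈ 64.2 g
basmati rice: 50 g × 11/6 ÷ 190 g/cup × 16 tbsp/cup ≈ 7.7 tbsp
vegetable oil: 0.25 cup × 11/6 × 218 g/cup ÷ 1000 g/kg ≈ 0.1 kg
ketchup: 30 g × 11/6 ÷ 272 g/cup × 16 tbsp/cup ≈ 3.2 tbsp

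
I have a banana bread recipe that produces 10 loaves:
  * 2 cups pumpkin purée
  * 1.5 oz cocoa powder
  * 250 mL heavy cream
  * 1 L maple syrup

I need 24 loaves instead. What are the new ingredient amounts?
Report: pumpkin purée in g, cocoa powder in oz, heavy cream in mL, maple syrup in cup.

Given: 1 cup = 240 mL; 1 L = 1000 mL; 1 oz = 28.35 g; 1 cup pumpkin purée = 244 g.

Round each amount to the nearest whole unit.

pumpkin purée: 1171 g; cocoa powder: 4 oz; heavy cream: 600 mL; maple syrup: 10 cup

Scaling factor: 24/10 = 12/5 = 2.4.
pumpkin purée: 2 cup × 12/5 × 244 g/cup ≈ 1171 g
cocoa powder: 1.5 oz × 12/5 ≈ 4 oz
heavy cream: 250 mL × 12/5 = 600 mL
maple syrup: 1 L × 12/5 × 1000 mL/L ÷ 240 mL/cup = 10 cup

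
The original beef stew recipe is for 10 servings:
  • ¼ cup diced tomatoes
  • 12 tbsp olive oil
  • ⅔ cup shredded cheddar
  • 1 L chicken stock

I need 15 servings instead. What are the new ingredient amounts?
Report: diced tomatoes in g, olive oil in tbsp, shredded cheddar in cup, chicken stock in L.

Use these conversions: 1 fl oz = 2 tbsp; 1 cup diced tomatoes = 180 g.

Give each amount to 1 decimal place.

Scaling factor: 15/10 = 3/2 = 1.5.
diced tomatoes: 0.25 cup × 3/2 × 180 g/cup = 67.5 g
olive oil: 12 tbsp × 3/2 = 18.0 tbsp
shredded cheddar: 2/3 cup × 3/2 = 1.0 cup
chicken stock: 1 L × 3/2 = 1.5 L

diced tomatoes: 67.5 g; olive oil: 18.0 tbsp; shredded cheddar: 1.0 cup; chicken stock: 1.5 L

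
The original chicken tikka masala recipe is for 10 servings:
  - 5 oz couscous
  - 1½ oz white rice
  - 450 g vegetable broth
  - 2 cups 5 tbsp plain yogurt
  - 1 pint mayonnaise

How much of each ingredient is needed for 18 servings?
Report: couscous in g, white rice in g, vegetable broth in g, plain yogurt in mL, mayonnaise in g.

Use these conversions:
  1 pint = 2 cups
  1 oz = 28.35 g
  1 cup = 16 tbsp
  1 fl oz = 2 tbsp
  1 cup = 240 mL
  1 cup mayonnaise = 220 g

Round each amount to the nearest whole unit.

Scaling factor: 18/10 = 9/5 = 1.8.
couscous: 5 oz × 9/5 × 28.35 g/oz ≈ 255 g
white rice: 1.5 oz × 9/5 × 28.35 g/oz ≈ 77 g
vegetable broth: 450 g × 9/5 = 810 g
plain yogurt: (2 cup + 5 tbsp = 2.3125 cup) × 9/5 × 240 mL/cup = 999 mL
mayonnaise: 1 pint × 9/5 × 2 cup/pint × 220 g/cup = 792 g

couscous: 255 g; white rice: 77 g; vegetable broth: 810 g; plain yogurt: 999 mL; mayonnaise: 792 g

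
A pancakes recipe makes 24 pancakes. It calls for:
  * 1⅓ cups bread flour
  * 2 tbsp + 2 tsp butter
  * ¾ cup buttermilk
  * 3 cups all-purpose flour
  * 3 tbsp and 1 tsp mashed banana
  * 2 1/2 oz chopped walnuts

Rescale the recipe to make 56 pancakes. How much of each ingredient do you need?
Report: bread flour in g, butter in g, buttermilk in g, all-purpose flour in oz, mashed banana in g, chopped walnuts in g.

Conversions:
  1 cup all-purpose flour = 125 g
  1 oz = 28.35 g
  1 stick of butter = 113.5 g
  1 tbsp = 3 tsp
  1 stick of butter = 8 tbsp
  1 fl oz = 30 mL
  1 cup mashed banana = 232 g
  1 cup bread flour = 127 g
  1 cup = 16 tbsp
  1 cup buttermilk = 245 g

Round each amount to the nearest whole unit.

bread flour: 395 g; butter: 88 g; buttermilk: 429 g; all-purpose flour: 31 oz; mashed banana: 113 g; chopped walnuts: 165 g

Scaling factor: 56/24 = 7/3.
bread flour: 4/3 cup × 7/3 × 127 g/cup ≈ 395 g
butter: (2 tbsp + 2 tsp = 8/3 tbsp) × 7/3 ÷ 8 tbsp/stick × 113.5 g/stick ≈ 88 g
buttermilk: 0.75 cup × 7/3 × 245 g/cup ≈ 429 g
all-purpose flour: 3 cup × 7/3 × 125 g/cup ÷ 28.35 g/oz ≈ 31 oz
mashed banana: (3 tbsp + 1 tsp = 10/3 tbsp) × 7/3 ÷ 16 tbsp/cup × 232 g/cup ≈ 113 g
chopped walnuts: 2.5 oz × 7/3 × 28.35 g/oz ≈ 165 g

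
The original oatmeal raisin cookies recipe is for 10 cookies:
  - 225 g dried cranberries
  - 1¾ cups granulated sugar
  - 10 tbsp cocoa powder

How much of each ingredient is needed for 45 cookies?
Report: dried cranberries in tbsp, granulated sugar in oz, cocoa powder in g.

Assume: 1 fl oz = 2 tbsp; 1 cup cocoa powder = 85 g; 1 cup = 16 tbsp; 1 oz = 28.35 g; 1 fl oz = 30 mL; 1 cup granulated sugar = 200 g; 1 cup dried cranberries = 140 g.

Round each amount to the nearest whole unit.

Scaling factor: 45/10 = 9/2 = 4.5.
dried cranberries: 225 g × 9/2 ÷ 140 g/cup × 16 tbsp/cup ≈ 116 tbsp
granulated sugar: 1.75 cup × 9/2 × 200 g/cup ÷ 28.35 g/oz ≈ 56 oz
cocoa powder: 10 tbsp × 9/2 ÷ 16 tbsp/cup × 85 g/cup ≈ 239 g

dried cranberries: 116 tbsp; granulated sugar: 56 oz; cocoa powder: 239 g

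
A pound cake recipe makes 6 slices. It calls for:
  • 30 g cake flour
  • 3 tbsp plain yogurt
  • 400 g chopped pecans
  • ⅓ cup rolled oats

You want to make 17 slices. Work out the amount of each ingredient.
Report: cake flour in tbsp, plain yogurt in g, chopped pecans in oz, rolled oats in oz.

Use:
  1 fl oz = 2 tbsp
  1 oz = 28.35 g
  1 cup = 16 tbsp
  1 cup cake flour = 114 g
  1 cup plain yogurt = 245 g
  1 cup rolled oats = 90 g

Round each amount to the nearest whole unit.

Scaling factor: 17/6.
cake flour: 30 g × 17/6 ÷ 114 g/cup × 16 tbsp/cup ≈ 12 tbsp
plain yogurt: 3 tbsp × 17/6 ÷ 16 tbsp/cup × 245 g/cup ≈ 130 g
chopped pecans: 400 g × 17/6 ÷ 28.35 g/oz ≈ 40 oz
rolled oats: 1/3 cup × 17/6 × 90 g/cup ÷ 28.35 g/oz ≈ 3 oz

cake flour: 12 tbsp; plain yogurt: 130 g; chopped pecans: 40 oz; rolled oats: 3 oz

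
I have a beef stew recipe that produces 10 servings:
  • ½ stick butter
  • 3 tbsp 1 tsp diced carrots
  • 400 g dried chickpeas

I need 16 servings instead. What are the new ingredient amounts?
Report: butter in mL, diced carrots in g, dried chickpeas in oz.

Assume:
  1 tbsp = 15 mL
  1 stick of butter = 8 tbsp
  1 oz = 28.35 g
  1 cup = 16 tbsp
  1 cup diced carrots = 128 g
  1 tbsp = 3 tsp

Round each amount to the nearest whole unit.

Scaling factor: 16/10 = 8/5 = 1.6.
butter: 0.5 stick × 8/5 × 8 tbsp/stick × 15 mL/tbsp = 96 mL
diced carrots: (3 tbsp + 1 tsp = 10/3 tbsp) × 8/5 ÷ 16 tbsp/cup × 128 g/cup ≈ 43 g
dried chickpeas: 400 g × 8/5 ÷ 28.35 g/oz ≈ 23 oz

butter: 96 mL; diced carrots: 43 g; dried chickpeas: 23 oz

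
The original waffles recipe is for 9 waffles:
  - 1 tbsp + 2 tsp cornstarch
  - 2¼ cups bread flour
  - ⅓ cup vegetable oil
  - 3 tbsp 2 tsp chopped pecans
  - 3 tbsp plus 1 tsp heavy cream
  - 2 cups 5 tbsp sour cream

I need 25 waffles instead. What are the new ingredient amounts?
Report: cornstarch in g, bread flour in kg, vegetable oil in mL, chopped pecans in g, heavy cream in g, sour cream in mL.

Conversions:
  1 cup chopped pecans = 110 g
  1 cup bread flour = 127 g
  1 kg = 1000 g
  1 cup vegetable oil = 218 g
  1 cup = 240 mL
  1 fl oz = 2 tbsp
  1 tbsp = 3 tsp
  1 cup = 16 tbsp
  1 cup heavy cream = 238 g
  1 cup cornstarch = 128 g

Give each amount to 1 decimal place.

Scaling factor: 25/9.
cornstarch: (1 tbsp + 2 tsp = 5/3 tbsp) × 25/9 ÷ 16 tbsp/cup × 128 g/cup ≈ 37.0 g
bread flour: 2.25 cup × 25/9 × 127 g/cup ÷ 1000 g/kg ≈ 0.8 kg
vegetable oil: 1/3 cup × 25/9 × 240 mL/cup ≈ 222.2 mL
chopped pecans: (3 tbsp + 2 tsp = 11/3 tbsp) × 25/9 ÷ 16 tbsp/cup × 110 g/cup ≈ 70.0 g
heavy cream: (3 tbsp + 1 tsp = 10/3 tbsp) × 25/9 ÷ 16 tbsp/cup × 238 g/cup ≈ 137.7 g
sour cream: (2 cup + 5 tbsp = 2.3125 cup) × 25/9 × 240 mL/cup ≈ 1541.7 mL

cornstarch: 37.0 g; bread flour: 0.8 kg; vegetable oil: 222.2 mL; chopped pecans: 70.0 g; heavy cream: 137.7 g; sour cream: 1541.7 mL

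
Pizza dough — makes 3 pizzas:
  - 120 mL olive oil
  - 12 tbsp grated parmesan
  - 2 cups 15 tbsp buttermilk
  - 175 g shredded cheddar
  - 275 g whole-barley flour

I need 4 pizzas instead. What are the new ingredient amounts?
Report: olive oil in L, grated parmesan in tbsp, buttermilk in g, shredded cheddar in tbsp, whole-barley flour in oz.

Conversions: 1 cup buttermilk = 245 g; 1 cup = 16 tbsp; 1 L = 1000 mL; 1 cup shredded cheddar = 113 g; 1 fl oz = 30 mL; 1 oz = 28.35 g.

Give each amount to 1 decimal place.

olive oil: 0.2 L; grated parmesan: 16.0 tbsp; buttermilk: 959.6 g; shredded cheddar: 33.0 tbsp; whole-barley flour: 12.9 oz

Scaling factor: 4/3.
olive oil: 120 mL × 4/3 ÷ 1000 mL/L ≈ 0.2 L
grated parmesan: 12 tbsp × 4/3 = 16.0 tbsp
buttermilk: (2 cup + 15 tbsp = 2.9375 cup) × 4/3 × 245 g/cup ≈ 959.6 g
shredded cheddar: 175 g × 4/3 ÷ 113 g/cup × 16 tbsp/cup ≈ 33.0 tbsp
whole-barley flour: 275 g × 4/3 ÷ 28.35 g/oz ≈ 12.9 oz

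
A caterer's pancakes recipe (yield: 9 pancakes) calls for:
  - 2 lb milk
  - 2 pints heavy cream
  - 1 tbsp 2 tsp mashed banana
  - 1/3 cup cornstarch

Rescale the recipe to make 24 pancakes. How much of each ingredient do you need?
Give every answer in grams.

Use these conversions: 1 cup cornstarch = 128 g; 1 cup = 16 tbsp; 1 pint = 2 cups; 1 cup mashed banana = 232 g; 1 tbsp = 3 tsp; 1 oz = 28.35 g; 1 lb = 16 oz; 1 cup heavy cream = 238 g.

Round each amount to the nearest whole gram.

milk: 2419 g; heavy cream: 2539 g; mashed banana: 64 g; cornstarch: 114 g

Scaling factor: 24/9 = 8/3.
milk: 2 lb × 8/3 × 16 oz/lb × 28.35 g/oz ≈ 2419 g
heavy cream: 2 pint × 8/3 × 2 cup/pint × 238 g/cup ≈ 2539 g
mashed banana: (1 tbsp + 2 tsp = 5/3 tbsp) × 8/3 ÷ 16 tbsp/cup × 232 g/cup ≈ 64 g
cornstarch: 1/3 cup × 8/3 × 128 g/cup ≈ 114 g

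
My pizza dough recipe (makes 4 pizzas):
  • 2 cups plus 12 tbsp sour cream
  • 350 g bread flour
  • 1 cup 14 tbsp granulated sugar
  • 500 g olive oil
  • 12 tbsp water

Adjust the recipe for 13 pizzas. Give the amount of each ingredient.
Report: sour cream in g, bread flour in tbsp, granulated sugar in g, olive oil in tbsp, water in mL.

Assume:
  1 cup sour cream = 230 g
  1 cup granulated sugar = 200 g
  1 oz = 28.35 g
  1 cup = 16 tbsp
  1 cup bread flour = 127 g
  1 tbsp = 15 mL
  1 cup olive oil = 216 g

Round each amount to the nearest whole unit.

Scaling factor: 13/4 = 3.25.
sour cream: (2 cup + 12 tbsp = 2.75 cup) × 13/4 × 230 g/cup ≈ 2056 g
bread flour: 350 g × 13/4 ÷ 127 g/cup × 16 tbsp/cup ≈ 143 tbsp
granulated sugar: (1 cup + 14 tbsp = 1.875 cup) × 13/4 × 200 g/cup ≈ 1219 g
olive oil: 500 g × 13/4 ÷ 216 g/cup × 16 tbsp/cup ≈ 120 tbsp
water: 12 tbsp × 13/4 × 15 mL/tbsp = 585 mL

sour cream: 2056 g; bread flour: 143 tbsp; granulated sugar: 1219 g; olive oil: 120 tbsp; water: 585 mL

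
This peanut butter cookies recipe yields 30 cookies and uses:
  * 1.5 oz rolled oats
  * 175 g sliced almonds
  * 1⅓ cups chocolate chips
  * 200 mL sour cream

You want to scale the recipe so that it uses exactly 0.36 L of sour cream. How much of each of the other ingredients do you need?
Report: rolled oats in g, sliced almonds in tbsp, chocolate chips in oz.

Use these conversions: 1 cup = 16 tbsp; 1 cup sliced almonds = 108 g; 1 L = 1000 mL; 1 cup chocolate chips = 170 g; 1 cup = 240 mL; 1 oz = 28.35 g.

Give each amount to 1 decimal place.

rolled oats: 76.5 g; sliced almonds: 46.7 tbsp; chocolate chips: 14.4 oz

The original recipe has 0.2 L of sour cream, so the scaling factor is 0.36 ÷ 0.2 = 9/5 = 1.8.
rolled oats: 1.5 oz × 9/5 × 28.35 g/oz ≈ 76.5 g
sliced almonds: 175 g × 9/5 ÷ 108 g/cup × 16 tbsp/cup ≈ 46.7 tbsp
chocolate chips: 4/3 cup × 9/5 × 170 g/cup ÷ 28.35 g/oz ≈ 14.4 oz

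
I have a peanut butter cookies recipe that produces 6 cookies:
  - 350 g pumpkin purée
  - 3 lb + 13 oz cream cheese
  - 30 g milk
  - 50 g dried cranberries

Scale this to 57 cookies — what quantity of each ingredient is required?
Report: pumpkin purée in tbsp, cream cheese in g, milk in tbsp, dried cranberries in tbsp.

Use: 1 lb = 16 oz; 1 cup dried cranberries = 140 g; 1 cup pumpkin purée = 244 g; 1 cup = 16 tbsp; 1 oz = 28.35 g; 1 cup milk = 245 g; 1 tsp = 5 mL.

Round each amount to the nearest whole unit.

Scaling factor: 57/6 = 19/2 = 9.5.
pumpkin purée: 350 g × 19/2 ÷ 244 g/cup × 16 tbsp/cup ≈ 218 tbsp
cream cheese: (3 lb + 13 oz = 3.8125 lb) × 19/2 × 16 oz/lb × 28.35 g/oz ≈ 16429 g
milk: 30 g × 19/2 ÷ 245 g/cup × 16 tbsp/cup ≈ 19 tbsp
dried cranberries: 50 g × 19/2 ÷ 140 g/cup × 16 tbsp/cup ≈ 54 tbsp

pumpkin purée: 218 tbsp; cream cheese: 16429 g; milk: 19 tbsp; dried cranberries: 54 tbsp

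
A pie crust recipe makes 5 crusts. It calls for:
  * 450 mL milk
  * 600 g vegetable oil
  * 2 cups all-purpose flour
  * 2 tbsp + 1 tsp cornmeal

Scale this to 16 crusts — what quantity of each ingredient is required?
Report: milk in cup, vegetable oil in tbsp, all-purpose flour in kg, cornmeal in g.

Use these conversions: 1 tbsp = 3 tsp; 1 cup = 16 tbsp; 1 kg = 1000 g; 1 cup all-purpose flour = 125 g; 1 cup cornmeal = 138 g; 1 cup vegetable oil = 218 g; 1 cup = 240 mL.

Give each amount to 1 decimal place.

Scaling factor: 16/5 = 3.2.
milk: 450 mL × 16/5 ÷ 240 mL/cup = 6.0 cup
vegetable oil: 600 g × 16/5 ÷ 218 g/cup × 16 tbsp/cup ≈ 140.9 tbsp
all-purpose flour: 2 cup × 16/5 × 125 g/cup ÷ 1000 g/kg = 0.8 kg
cornmeal: (2 tbsp + 1 tsp = 7/3 tbsp) × 16/5 ÷ 16 tbsp/cup × 138 g/cup = 64.4 g

milk: 6.0 cup; vegetable oil: 140.9 tbsp; all-purpose flour: 0.8 kg; cornmeal: 64.4 g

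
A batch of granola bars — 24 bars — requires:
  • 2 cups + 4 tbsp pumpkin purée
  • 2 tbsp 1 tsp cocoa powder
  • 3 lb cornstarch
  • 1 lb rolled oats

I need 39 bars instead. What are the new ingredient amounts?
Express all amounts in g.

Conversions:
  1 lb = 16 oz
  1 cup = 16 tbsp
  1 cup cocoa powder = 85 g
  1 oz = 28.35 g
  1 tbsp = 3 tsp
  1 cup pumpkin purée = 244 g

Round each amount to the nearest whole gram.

pumpkin purée: 892 g; cocoa powder: 20 g; cornstarch: 2211 g; rolled oats: 737 g

Scaling factor: 39/24 = 13/8 = 1.625.
pumpkin purée: (2 cup + 4 tbsp = 2.25 cup) × 13/8 × 244 g/cup ≈ 892 g
cocoa powder: (2 tbsp + 1 tsp = 7/3 tbsp) × 13/8 ÷ 16 tbsp/cup × 85 g/cup ≈ 20 g
cornstarch: 3 lb × 13/8 × 16 oz/lb × 28.35 g/oz ≈ 2211 g
rolled oats: 1 lb × 13/8 × 16 oz/lb × 28.35 g/oz ≈ 737 g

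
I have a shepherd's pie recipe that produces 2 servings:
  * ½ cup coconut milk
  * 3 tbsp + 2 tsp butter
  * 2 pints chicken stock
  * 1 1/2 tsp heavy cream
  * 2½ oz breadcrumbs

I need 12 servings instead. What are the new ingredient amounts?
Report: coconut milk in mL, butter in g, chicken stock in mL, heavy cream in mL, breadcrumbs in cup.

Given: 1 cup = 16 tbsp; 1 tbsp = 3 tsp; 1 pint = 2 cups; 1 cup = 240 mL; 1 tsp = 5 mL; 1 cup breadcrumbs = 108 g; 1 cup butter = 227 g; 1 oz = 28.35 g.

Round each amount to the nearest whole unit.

coconut milk: 720 mL; butter: 312 g; chicken stock: 5760 mL; heavy cream: 45 mL; breadcrumbs: 4 cup

Scaling factor: 12/2 = 6.
coconut milk: 0.5 cup × 6 × 240 mL/cup = 720 mL
butter: (3 tbsp + 2 tsp = 11/3 tbsp) × 6 ÷ 16 tbsp/cup × 227 g/cup ≈ 312 g
chicken stock: 2 pint × 6 × 2 cup/pint × 240 mL/cup = 5760 mL
heavy cream: 1.5 tsp × 6 × 5 mL/tsp = 45 mL
breadcrumbs: 2.5 oz × 6 × 28.35 g/oz ÷ 108 g/cup ≈ 4 cup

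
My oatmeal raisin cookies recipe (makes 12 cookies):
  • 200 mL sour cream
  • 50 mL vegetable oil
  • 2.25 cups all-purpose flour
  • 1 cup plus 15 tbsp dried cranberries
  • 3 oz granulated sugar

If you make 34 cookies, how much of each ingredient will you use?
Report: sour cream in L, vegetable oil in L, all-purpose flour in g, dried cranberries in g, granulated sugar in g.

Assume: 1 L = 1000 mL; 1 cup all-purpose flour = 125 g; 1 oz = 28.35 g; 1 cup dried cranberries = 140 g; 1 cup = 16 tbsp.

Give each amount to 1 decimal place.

Scaling factor: 34/12 = 17/6.
sour cream: 200 mL × 17/6 ÷ 1000 mL/L ≈ 0.6 L
vegetable oil: 50 mL × 17/6 ÷ 1000 mL/L ≈ 0.1 L
all-purpose flour: 2.25 cup × 17/6 × 125 g/cup ≈ 796.9 g
dried cranberries: (1 cup + 15 tbsp = 1.9375 cup) × 17/6 × 140 g/cup ≈ 768.5 g
granulated sugar: 3 oz × 17/6 × 28.35 g/oz ≈ 241.0 g

sour cream: 0.6 L; vegetable oil: 0.1 L; all-purpose flour: 796.9 g; dried cranberries: 768.5 g; granulated sugar: 241.0 g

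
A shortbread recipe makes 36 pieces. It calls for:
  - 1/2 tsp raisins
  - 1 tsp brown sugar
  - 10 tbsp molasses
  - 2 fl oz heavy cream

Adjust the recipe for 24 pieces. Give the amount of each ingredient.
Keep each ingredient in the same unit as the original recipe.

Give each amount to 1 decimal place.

Scaling factor: 24/36 = 2/3.
raisins: 0.5 tsp × 2/3 ≈ 0.3 tsp
brown sugar: 1 tsp × 2/3 ≈ 0.7 tsp
molasses: 10 tbsp × 2/3 ≈ 6.7 tbsp
heavy cream: 2 fl oz × 2/3 ≈ 1.3 fl oz

raisins: 0.3 tsp; brown sugar: 0.7 tsp; molasses: 6.7 tbsp; heavy cream: 1.3 fl oz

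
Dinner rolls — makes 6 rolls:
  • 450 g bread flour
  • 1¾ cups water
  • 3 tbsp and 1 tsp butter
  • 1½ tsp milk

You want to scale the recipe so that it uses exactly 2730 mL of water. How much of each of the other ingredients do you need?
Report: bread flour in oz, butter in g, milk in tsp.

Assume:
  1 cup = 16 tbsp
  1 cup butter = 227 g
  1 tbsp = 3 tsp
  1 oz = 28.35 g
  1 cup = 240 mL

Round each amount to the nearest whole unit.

bread flour: 103 oz; butter: 307 g; milk: 10 tsp

The original recipe has 420 mL of water, so the scaling factor is 2730 ÷ 420 = 13/2 = 6.5.
bread flour: 450 g × 13/2 ÷ 28.35 g/oz ≈ 103 oz
butter: (3 tbsp + 1 tsp = 10/3 tbsp) × 13/2 ÷ 16 tbsp/cup × 227 g/cup ≈ 307 g
milk: 1.5 tsp × 13/2 ≈ 10 tsp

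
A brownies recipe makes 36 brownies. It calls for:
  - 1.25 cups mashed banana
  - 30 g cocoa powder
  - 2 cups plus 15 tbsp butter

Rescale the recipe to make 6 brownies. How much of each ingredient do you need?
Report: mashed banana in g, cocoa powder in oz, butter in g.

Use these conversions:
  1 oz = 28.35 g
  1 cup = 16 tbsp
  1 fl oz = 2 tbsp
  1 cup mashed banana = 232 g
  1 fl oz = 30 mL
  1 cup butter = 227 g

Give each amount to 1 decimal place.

mashed banana: 48.3 g; cocoa powder: 0.2 oz; butter: 111.1 g

Scaling factor: 6/36 = 1/6.
mashed banana: 1.25 cup × 1/6 × 232 g/cup ≈ 48.3 g
cocoa powder: 30 g × 1/6 ÷ 28.35 g/oz ≈ 0.2 oz
butter: (2 cup + 15 tbsp = 2.9375 cup) × 1/6 × 227 g/cup ≈ 111.1 g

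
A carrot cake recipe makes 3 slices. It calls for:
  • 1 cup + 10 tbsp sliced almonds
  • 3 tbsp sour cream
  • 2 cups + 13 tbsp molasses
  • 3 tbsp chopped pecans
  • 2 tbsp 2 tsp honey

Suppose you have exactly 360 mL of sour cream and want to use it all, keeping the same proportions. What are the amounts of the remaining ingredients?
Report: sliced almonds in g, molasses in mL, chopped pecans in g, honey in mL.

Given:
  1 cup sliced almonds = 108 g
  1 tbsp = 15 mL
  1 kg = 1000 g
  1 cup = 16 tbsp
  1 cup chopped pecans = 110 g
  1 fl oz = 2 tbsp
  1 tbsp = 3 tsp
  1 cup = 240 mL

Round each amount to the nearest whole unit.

The original recipe has 45 mL of sour cream, so the scaling factor is 360 ÷ 45 = 8.
sliced almonds: (1 cup + 10 tbsp = 1.625 cup) × 8 × 108 g/cup = 1404 g
molasses: (2 cup + 13 tbsp = 2.8125 cup) × 8 × 240 mL/cup = 5400 mL
chopped pecans: 3 tbsp × 8 ÷ 16 tbsp/cup × 110 g/cup = 165 g
honey: (2 tbsp + 2 tsp = 8/3 tbsp) × 8 × 15 mL/tbsp = 320 mL

sliced almonds: 1404 g; molasses: 5400 mL; chopped pecans: 165 g; honey: 320 mL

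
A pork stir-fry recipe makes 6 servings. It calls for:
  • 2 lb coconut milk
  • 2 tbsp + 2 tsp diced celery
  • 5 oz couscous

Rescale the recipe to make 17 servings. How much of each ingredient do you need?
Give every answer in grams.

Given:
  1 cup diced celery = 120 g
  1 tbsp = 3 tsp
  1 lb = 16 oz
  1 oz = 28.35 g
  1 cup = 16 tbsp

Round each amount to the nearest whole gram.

Scaling factor: 17/6.
coconut milk: 2 lb × 17/6 × 16 oz/lb × 28.35 g/oz ≈ 2570 g
diced celery: (2 tbsp + 2 tsp = 8/3 tbsp) × 17/6 ÷ 16 tbsp/cup × 120 g/cup ≈ 57 g
couscous: 5 oz × 17/6 × 28.35 g/oz ≈ 402 g

coconut milk: 2570 g; diced celery: 57 g; couscous: 402 g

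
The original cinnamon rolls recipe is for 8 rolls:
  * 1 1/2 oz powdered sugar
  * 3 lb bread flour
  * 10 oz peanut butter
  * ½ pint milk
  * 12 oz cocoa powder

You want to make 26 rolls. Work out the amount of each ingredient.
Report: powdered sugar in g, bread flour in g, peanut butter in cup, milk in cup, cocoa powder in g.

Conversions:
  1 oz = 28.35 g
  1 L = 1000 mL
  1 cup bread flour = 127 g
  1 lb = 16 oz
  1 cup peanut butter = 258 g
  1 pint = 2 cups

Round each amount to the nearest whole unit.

powdered sugar: 138 g; bread flour: 4423 g; peanut butter: 4 cup; milk: 3 cup; cocoa powder: 1106 g

Scaling factor: 26/8 = 13/4 = 3.25.
powdered sugar: 1.5 oz × 13/4 × 28.35 g/oz ≈ 138 g
bread flour: 3 lb × 13/4 × 16 oz/lb × 28.35 g/oz ≈ 4423 g
peanut butter: 10 oz × 13/4 × 28.35 g/oz ÷ 258 g/cup ≈ 4 cup
milk: 0.5 pint × 13/4 × 2 cup/pint ≈ 3 cup
cocoa powder: 12 oz × 13/4 × 28.35 g/oz ≈ 1106 g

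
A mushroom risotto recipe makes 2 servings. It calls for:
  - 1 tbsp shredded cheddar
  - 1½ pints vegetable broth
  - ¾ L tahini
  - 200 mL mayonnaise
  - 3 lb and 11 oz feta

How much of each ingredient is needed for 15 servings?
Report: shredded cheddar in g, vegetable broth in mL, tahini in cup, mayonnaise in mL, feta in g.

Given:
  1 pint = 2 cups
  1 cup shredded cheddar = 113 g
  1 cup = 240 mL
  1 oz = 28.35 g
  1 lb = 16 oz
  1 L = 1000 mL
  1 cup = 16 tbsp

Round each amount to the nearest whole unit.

Scaling factor: 15/2 = 7.5.
shredded cheddar: 1 tbsp × 15/2 ÷ 16 tbsp/cup × 113 g/cup ≈ 53 g
vegetable broth: 1.5 pint × 15/2 × 2 cup/pint × 240 mL/cup = 5400 mL
tahini: 0.75 L × 15/2 × 1000 mL/L ÷ 240 mL/cup ≈ 23 cup
mayonnaise: 200 mL × 15/2 = 1500 mL
feta: (3 lb + 11 oz = 3.6875 lb) × 15/2 × 16 oz/lb × 28.35 g/oz ≈ 12545 g

shredded cheddar: 53 g; vegetable broth: 5400 mL; tahini: 23 cup; mayonnaise: 1500 mL; feta: 12545 g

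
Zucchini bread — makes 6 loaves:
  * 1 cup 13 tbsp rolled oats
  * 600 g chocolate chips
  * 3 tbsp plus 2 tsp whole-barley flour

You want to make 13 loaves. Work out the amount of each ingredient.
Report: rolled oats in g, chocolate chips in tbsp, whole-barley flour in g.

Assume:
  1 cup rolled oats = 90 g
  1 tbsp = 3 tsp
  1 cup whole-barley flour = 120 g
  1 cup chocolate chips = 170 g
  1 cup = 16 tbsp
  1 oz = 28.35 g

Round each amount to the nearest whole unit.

Scaling factor: 13/6.
rolled oats: (1 cup + 13 tbsp = 1.8125 cup) × 13/6 × 90 g/cup ≈ 353 g
chocolate chips: 600 g × 13/6 ÷ 170 g/cup × 16 tbsp/cup ≈ 122 tbsp
whole-barley flour: (3 tbsp + 2 tsp = 11/3 tbsp) × 13/6 ÷ 16 tbsp/cup × 120 g/cup ≈ 60 g

rolled oats: 353 g; chocolate chips: 122 tbsp; whole-barley flour: 60 g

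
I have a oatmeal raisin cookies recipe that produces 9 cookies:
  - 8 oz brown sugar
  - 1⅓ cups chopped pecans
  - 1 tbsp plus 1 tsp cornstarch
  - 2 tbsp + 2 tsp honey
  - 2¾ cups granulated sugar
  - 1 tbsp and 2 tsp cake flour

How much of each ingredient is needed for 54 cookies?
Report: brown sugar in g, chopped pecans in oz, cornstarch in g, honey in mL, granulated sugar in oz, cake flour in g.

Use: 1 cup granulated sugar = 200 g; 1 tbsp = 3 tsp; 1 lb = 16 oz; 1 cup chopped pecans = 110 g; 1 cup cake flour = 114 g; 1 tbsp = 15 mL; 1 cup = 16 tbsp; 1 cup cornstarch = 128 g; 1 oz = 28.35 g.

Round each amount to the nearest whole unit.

brown sugar: 1361 g; chopped pecans: 31 oz; cornstarch: 64 g; honey: 240 mL; granulated sugar: 116 oz; cake flour: 71 g

Scaling factor: 54/9 = 6.
brown sugar: 8 oz × 6 × 28.35 g/oz ≈ 1361 g
chopped pecans: 4/3 cup × 6 × 110 g/cup ÷ 28.35 g/oz ≈ 31 oz
cornstarch: (1 tbsp + 1 tsp = 4/3 tbsp) × 6 ÷ 16 tbsp/cup × 128 g/cup = 64 g
honey: (2 tbsp + 2 tsp = 8/3 tbsp) × 6 × 15 mL/tbsp = 240 mL
granulated sugar: 2.75 cup × 6 × 200 g/cup ÷ 28.35 g/oz ≈ 116 oz
cake flour: (1 tbsp + 2 tsp = 5/3 tbsp) × 6 ÷ 16 tbsp/cup × 114 g/cup ≈ 71 g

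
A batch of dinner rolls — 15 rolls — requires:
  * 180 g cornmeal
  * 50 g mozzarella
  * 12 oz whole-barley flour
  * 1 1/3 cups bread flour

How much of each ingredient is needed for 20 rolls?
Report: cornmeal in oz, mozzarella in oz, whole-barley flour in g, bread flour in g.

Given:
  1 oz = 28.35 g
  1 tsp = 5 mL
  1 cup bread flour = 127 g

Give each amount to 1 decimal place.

Scaling factor: 20/15 = 4/3.
cornmeal: 180 g × 4/3 ÷ 28.35 g/oz ≈ 8.5 oz
mozzarella: 50 g × 4/3 ÷ 28.35 g/oz ≈ 2.4 oz
whole-barley flour: 12 oz × 4/3 × 28.35 g/oz = 453.6 g
bread flour: 4/3 cup × 4/3 × 127 g/cup ≈ 225.8 g

cornmeal: 8.5 oz; mozzarella: 2.4 oz; whole-barley flour: 453.6 g; bread flour: 225.8 g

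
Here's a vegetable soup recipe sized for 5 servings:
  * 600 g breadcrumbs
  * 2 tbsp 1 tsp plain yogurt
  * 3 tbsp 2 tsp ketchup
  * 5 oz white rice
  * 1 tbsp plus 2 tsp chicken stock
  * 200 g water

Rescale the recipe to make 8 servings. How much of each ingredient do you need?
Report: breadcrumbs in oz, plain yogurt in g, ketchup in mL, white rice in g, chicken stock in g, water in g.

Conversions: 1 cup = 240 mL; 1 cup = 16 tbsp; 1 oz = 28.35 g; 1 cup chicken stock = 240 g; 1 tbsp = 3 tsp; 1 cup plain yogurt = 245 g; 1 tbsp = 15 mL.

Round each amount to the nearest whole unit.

Scaling factor: 8/5 = 1.6.
breadcrumbs: 600 g × 8/5 ÷ 28.35 g/oz ≈ 34 oz
plain yogurt: (2 tbsp + 1 tsp = 7/3 tbsp) × 8/5 ÷ 16 tbsp/cup × 245 g/cup ≈ 57 g
ketchup: (3 tbsp + 2 tsp = 11/3 tbsp) × 8/5 × 15 mL/tbsp = 88 mL
white rice: 5 oz × 8/5 × 28.35 g/oz ≈ 227 g
chicken stock: (1 tbsp + 2 tsp = 5/3 tbsp) × 8/5 ÷ 16 tbsp/cup × 240 g/cup = 40 g
water: 200 g × 8/5 = 320 g

breadcrumbs: 34 oz; plain yogurt: 57 g; ketchup: 88 mL; white rice: 227 g; chicken stock: 40 g; water: 320 g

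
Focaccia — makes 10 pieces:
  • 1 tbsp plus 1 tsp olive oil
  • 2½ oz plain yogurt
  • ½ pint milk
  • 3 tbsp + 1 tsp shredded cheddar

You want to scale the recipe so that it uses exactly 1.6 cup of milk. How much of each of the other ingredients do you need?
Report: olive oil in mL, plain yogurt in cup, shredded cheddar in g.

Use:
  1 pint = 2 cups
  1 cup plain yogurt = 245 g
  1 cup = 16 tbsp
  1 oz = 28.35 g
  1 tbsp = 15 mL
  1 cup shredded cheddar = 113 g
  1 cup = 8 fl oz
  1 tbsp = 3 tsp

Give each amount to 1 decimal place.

The original recipe has 1 cup of milk, so the scaling factor is 1.6 ÷ 1 = 8/5 = 1.6.
olive oil: (1 tbsp + 1 tsp = 4/3 tbsp) × 8/5 × 15 mL/tbsp = 32.0 mL
plain yogurt: 2.5 oz × 8/5 × 28.35 g/oz ÷ 245 g/cup ≈ 0.5 cup
shredded cheddar: (3 tbsp + 1 tsp = 10/3 tbsp) × 8/5 ÷ 16 tbsp/cup × 113 g/cup ≈ 37.7 g

olive oil: 32.0 mL; plain yogurt: 0.5 cup; shredded cheddar: 37.7 g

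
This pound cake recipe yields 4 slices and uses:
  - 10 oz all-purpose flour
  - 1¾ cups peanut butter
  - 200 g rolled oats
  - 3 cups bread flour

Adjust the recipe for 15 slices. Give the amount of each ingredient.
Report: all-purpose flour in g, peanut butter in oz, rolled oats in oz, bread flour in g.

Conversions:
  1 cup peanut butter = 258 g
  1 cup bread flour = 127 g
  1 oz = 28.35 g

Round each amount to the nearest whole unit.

all-purpose flour: 1063 g; peanut butter: 60 oz; rolled oats: 26 oz; bread flour: 1429 g

Scaling factor: 15/4 = 3.75.
all-purpose flour: 10 oz × 15/4 × 28.35 g/oz ≈ 1063 g
peanut butter: 1.75 cup × 15/4 × 258 g/cup ÷ 28.35 g/oz ≈ 60 oz
rolled oats: 200 g × 15/4 ÷ 28.35 g/oz ≈ 26 oz
bread flour: 3 cup × 15/4 × 127 g/cup ≈ 1429 g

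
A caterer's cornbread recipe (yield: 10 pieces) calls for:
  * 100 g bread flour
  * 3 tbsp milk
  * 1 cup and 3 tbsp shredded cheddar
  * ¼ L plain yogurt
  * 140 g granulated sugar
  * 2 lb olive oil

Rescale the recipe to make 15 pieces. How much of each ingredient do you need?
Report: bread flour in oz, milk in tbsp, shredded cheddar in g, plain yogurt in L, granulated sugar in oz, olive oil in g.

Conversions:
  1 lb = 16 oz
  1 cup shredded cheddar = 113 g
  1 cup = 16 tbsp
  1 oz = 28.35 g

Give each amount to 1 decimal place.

bread flour: 5.3 oz; milk: 4.5 tbsp; shredded cheddar: 201.3 g; plain yogurt: 0.4 L; granulated sugar: 7.4 oz; olive oil: 1360.8 g

Scaling factor: 15/10 = 3/2 = 1.5.
bread flour: 100 g × 3/2 ÷ 28.35 g/oz ≈ 5.3 oz
milk: 3 tbsp × 3/2 = 4.5 tbsp
shredded cheddar: (1 cup + 3 tbsp = 1.1875 cup) × 3/2 × 113 g/cup ≈ 201.3 g
plain yogurt: 0.25 L × 3/2 ≈ 0.4 L
granulated sugar: 140 g × 3/2 ÷ 28.35 g/oz ≈ 7.4 oz
olive oil: 2 lb × 3/2 × 16 oz/lb × 28.35 g/oz = 1360.8 g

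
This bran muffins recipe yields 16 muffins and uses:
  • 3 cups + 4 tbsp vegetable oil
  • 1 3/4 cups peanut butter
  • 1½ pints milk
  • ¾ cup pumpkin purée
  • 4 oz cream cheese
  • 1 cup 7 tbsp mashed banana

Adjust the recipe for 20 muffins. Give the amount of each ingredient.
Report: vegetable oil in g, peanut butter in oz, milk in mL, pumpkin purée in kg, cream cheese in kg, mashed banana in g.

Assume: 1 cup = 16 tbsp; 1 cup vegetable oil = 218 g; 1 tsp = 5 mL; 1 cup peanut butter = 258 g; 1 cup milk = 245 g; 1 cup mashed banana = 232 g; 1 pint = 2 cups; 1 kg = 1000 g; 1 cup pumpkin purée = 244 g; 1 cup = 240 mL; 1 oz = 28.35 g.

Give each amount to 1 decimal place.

vegetable oil: 885.6 g; peanut butter: 19.9 oz; milk: 900.0 mL; pumpkin purée: 0.2 kg; cream cheese: 0.1 kg; mashed banana: 416.9 g

Scaling factor: 20/16 = 5/4 = 1.25.
vegetable oil: (3 cup + 4 tbsp = 3.25 cup) × 5/4 × 218 g/cup ≈ 885.6 g
peanut butter: 1.75 cup × 5/4 × 258 g/cup ÷ 28.35 g/oz ≈ 19.9 oz
milk: 1.5 pint × 5/4 × 2 cup/pint × 240 mL/cup = 900.0 mL
pumpkin purée: 0.75 cup × 5/4 × 244 g/cup ÷ 1000 g/kg ≈ 0.2 kg
cream cheese: 4 oz × 5/4 × 28.35 g/oz ÷ 1000 g/kg ≈ 0.1 kg
mashed banana: (1 cup + 7 tbsp = 1.4375 cup) × 5/4 × 232 g/cup ≈ 416.9 g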